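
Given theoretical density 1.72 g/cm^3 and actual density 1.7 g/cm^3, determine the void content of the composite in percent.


Void% = (rho_theo - rho_actual)/rho_theo * 100 = (1.72 - 1.7)/1.72 * 100 = 1.16%

1.16%


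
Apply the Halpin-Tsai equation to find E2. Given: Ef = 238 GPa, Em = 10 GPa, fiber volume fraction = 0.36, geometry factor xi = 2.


eta = (Ef/Em - 1)/(Ef/Em + xi) = (23.8 - 1)/(23.8 + 2) = 0.8837
E2 = Em*(1+xi*eta*Vf)/(1-eta*Vf) = 24.0 GPa

24.0 GPa


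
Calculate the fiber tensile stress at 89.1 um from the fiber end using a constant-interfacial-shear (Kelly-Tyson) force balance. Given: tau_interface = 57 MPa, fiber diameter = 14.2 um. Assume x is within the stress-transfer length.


Force balance: sigma_f * (pi*d^2/4) = tau * (pi*d) * x  ->  sigma_f = 4 * tau * x / d
sigma_f = 4 * 57 * 89.1 / 14.2 = 1430.6 MPa

1430.6 MPa


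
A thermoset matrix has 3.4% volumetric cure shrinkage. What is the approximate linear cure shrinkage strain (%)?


Linear shrinkage ≈ vol_shrink/3 = 3.4/3 = 1.133%

1.133%


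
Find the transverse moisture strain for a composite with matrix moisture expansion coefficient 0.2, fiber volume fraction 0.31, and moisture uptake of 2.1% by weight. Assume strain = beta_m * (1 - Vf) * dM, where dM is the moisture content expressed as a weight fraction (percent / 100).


dM = 2.1/100 = 0.021
strain = beta_m * (1-Vf) * dM = 0.2 * 0.69 * 0.021 = 0.002898

0.002898


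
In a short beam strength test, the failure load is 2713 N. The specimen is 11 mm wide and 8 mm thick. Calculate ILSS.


ILSS = 3F/(4bh) = 3*2713/(4*11*8) = 23.12 MPa

23.12 MPa


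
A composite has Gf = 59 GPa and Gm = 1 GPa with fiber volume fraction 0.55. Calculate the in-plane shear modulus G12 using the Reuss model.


1/G12 = Vf/Gf + (1-Vf)/Gm = 0.55/59 + 0.45/1
G12 = 2.18 GPa

2.18 GPa


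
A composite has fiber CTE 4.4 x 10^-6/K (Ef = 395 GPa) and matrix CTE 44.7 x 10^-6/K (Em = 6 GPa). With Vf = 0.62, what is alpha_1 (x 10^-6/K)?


E1 = Ef*Vf + Em*(1-Vf) = 247.18
alpha_1 = (alpha_f*Ef*Vf + alpha_m*Em*(1-Vf))/E1 = 4.77 x 10^-6/K

4.77 x 10^-6/K


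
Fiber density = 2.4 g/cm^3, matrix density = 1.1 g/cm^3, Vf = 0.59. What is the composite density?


rho_c = rho_f*Vf + rho_m*(1-Vf) = 2.4*0.59 + 1.1*0.41 = 1.867 g/cm^3

1.867 g/cm^3


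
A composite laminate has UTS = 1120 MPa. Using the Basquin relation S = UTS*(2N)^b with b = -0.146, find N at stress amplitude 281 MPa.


N = 0.5 * (S/UTS)^(1/b) = 0.5 * (281/1120)^(1/-0.146) = 6487.2982 cycles

6487.2982 cycles


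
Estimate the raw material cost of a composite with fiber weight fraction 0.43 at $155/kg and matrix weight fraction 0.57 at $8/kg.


Cost = cost_f*Wf + cost_m*Wm = 155*0.43 + 8*0.57 = $71.21/kg

$71.21/kg


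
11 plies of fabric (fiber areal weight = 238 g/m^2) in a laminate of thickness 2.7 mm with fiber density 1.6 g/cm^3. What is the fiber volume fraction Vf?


Vf = n * FAW / (rho_f * h * 1000) = 11 * 238 / (1.6 * 2.7 * 1000) = 0.606

0.606


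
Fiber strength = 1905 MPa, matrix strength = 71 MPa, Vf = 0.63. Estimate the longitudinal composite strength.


sigma_1 = sigma_f*Vf + sigma_m*(1-Vf) = 1905*0.63 + 71*0.37 = 1226.4 MPa

1226.4 MPa


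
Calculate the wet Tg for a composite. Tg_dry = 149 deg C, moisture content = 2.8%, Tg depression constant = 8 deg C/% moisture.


Tg_wet = Tg_dry - k*moisture = 149 - 8*2.8 = 126.6 deg C

126.6 deg C


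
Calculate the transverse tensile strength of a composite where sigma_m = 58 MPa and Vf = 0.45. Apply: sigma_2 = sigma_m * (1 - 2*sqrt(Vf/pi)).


factor = 1 - 2*sqrt(0.45/pi) = 0.2431
sigma_2 = 58 * 0.2431 = 14.1 MPa

14.1 MPa


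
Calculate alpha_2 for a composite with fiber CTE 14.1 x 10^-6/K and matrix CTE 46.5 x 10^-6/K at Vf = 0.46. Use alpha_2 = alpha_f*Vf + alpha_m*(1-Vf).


alpha_2 = alpha_f*Vf + alpha_m*(1-Vf) = 14.1*0.46 + 46.5*0.54 = 31.6 x 10^-6/K

31.6 x 10^-6/K


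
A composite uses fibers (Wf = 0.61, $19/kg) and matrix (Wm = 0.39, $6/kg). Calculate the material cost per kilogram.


Cost = cost_f*Wf + cost_m*Wm = 19*0.61 + 6*0.39 = $13.93/kg

$13.93/kg


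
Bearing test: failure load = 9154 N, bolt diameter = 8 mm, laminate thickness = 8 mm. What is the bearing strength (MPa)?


sigma_br = F/(d*h) = 9154/(8*8) = 143.0 MPa

143.0 MPa


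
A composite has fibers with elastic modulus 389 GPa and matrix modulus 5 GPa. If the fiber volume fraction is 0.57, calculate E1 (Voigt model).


E1 = Ef*Vf + Em*(1-Vf) = 389*0.57 + 5*0.43 = 223.88 GPa

223.88 GPa


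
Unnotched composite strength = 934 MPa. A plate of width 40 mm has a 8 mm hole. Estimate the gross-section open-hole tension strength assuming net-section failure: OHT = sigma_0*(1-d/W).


OHT = sigma_0*(1-d/W) = 934*(1-8/40) = 747.2 MPa

747.2 MPa


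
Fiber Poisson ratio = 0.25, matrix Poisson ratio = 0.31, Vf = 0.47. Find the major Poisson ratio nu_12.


nu_12 = nu_f*Vf + nu_m*(1-Vf) = 0.25*0.47 + 0.31*0.53 = 0.2818

0.2818


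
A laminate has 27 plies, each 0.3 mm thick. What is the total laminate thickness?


h = n * t_ply = 27 * 0.3 = 8.1 mm

8.1 mm


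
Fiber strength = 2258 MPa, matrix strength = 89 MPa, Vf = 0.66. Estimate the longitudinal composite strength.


sigma_1 = sigma_f*Vf + sigma_m*(1-Vf) = 2258*0.66 + 89*0.34 = 1520.5 MPa

1520.5 MPa


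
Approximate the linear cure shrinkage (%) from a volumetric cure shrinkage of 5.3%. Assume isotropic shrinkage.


Linear shrinkage ≈ vol_shrink/3 = 5.3/3 = 1.767%

1.767%


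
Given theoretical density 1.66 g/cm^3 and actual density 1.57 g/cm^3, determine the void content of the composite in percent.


Void% = (rho_theo - rho_actual)/rho_theo * 100 = (1.66 - 1.57)/1.66 * 100 = 5.42%

5.42%


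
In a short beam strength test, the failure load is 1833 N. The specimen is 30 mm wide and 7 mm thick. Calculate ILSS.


ILSS = 3F/(4bh) = 3*1833/(4*30*7) = 6.55 MPa

6.55 MPa


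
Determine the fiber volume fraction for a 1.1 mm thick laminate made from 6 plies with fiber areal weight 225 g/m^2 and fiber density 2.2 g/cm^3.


Vf = n * FAW / (rho_f * h * 1000) = 6 * 225 / (2.2 * 1.1 * 1000) = 0.5579

0.5579


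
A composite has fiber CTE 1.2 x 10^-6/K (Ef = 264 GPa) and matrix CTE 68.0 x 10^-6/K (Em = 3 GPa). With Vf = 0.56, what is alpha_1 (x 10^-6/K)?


E1 = Ef*Vf + Em*(1-Vf) = 149.16
alpha_1 = (alpha_f*Ef*Vf + alpha_m*Em*(1-Vf))/E1 = 1.79 x 10^-6/K

1.79 x 10^-6/K


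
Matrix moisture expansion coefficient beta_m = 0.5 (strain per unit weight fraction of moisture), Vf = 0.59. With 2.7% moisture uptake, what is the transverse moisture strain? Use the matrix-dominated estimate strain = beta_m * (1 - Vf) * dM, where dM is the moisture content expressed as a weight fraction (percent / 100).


dM = 2.7/100 = 0.027
strain = beta_m * (1-Vf) * dM = 0.5 * 0.41 * 0.027 = 0.005535

0.005535


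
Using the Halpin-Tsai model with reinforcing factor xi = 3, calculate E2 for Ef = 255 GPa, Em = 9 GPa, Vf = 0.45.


eta = (Ef/Em - 1)/(Ef/Em + xi) = (28.3333 - 1)/(28.3333 + 3) = 0.8723
E2 = Em*(1+xi*eta*Vf)/(1-eta*Vf) = 32.26 GPa

32.26 GPa


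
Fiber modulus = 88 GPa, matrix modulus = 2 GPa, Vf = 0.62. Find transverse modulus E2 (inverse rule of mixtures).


1/E2 = Vf/Ef + (1-Vf)/Em = 0.62/88 + 0.38/2
E2 = 5.07 GPa

5.07 GPa


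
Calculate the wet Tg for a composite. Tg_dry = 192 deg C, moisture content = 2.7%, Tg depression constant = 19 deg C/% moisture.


Tg_wet = Tg_dry - k*moisture = 192 - 19*2.7 = 140.7 deg C

140.7 deg C


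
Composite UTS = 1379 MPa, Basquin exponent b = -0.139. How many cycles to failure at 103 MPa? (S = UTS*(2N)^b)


N = 0.5 * (S/UTS)^(1/b) = 0.5 * (103/1379)^(1/-0.139) = 6.3815e+07 cycles

6.3815e+07 cycles


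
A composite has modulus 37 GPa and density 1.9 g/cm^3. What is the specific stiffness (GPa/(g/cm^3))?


Specific stiffness = E/rho = 37/1.9 = 19.5 GPa/(g/cm^3)

19.5 GPa/(g/cm^3)


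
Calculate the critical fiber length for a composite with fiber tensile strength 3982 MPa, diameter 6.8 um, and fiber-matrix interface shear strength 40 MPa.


Lc = sigma_f * d / (2 * tau_i) = 3982 * 6.8 / (2 * 40) = 338.5 um

338.5 um


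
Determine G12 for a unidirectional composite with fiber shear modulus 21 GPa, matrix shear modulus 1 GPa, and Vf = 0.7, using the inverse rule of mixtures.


1/G12 = Vf/Gf + (1-Vf)/Gm = 0.7/21 + 0.3/1
G12 = 3.0 GPa

3.0 GPa


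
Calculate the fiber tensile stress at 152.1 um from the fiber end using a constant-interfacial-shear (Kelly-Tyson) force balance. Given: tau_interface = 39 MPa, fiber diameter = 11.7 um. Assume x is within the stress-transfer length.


Force balance: sigma_f * (pi*d^2/4) = tau * (pi*d) * x  ->  sigma_f = 4 * tau * x / d
sigma_f = 4 * 39 * 152.1 / 11.7 = 2028.0 MPa

2028.0 MPa


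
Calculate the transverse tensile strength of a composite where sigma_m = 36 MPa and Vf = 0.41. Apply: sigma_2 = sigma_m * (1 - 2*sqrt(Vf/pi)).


factor = 1 - 2*sqrt(0.41/pi) = 0.2775
sigma_2 = 36 * 0.2775 = 9.99 MPa

9.99 MPa


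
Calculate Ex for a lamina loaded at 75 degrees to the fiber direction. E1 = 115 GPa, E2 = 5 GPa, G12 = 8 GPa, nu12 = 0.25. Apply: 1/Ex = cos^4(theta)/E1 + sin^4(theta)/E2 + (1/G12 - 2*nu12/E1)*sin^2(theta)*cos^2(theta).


cos^4(75) = 0.004487, sin^4(75) = 0.870513, sin^2(75)*cos^2(75) = 0.0625
1/G12 - 2*nu12/E1 = 1/8 - 2*0.25/115 = 0.120652 GPa^-1
1/Ex = 0.004487/115 + 0.870513/5 + 0.120652*0.0625 = 0.1816823 GPa^-1
Ex = 5.5 GPa

5.5 GPa


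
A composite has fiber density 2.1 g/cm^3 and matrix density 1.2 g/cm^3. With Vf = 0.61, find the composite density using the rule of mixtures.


rho_c = rho_f*Vf + rho_m*(1-Vf) = 2.1*0.61 + 1.2*0.39 = 1.749 g/cm^3

1.749 g/cm^3


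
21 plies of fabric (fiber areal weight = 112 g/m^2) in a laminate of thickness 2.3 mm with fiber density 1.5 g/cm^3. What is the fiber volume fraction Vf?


Vf = n * FAW / (rho_f * h * 1000) = 21 * 112 / (1.5 * 2.3 * 1000) = 0.6817

0.6817


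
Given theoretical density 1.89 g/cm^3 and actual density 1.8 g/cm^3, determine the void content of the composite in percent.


Void% = (rho_theo - rho_actual)/rho_theo * 100 = (1.89 - 1.8)/1.89 * 100 = 4.76%

4.76%


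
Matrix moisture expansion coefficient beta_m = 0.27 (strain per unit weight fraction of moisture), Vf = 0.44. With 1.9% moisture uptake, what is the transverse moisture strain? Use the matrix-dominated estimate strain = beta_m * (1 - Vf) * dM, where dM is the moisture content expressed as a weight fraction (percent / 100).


dM = 1.9/100 = 0.019
strain = beta_m * (1-Vf) * dM = 0.27 * 0.56 * 0.019 = 0.0028728

0.0028728


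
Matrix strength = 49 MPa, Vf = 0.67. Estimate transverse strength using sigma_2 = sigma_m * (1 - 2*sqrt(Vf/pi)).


factor = 1 - 2*sqrt(0.67/pi) = 0.0764
sigma_2 = 49 * 0.0764 = 3.74 MPa

3.74 MPa


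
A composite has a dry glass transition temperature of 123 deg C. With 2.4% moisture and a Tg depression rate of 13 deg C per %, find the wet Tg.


Tg_wet = Tg_dry - k*moisture = 123 - 13*2.4 = 91.8 deg C

91.8 deg C


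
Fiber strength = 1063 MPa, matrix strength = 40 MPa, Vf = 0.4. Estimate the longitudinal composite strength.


sigma_1 = sigma_f*Vf + sigma_m*(1-Vf) = 1063*0.4 + 40*0.6 = 449.2 MPa

449.2 MPa


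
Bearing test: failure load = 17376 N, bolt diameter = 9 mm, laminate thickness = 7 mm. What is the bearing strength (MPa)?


sigma_br = F/(d*h) = 17376/(9*7) = 275.8 MPa

275.8 MPa


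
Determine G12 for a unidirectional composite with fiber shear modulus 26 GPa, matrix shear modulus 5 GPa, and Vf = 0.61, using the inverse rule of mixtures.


1/G12 = Vf/Gf + (1-Vf)/Gm = 0.61/26 + 0.39/5
G12 = 9.86 GPa

9.86 GPa


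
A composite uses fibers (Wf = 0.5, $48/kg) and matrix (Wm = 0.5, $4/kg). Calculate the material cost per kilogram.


Cost = cost_f*Wf + cost_m*Wm = 48*0.5 + 4*0.5 = $26.0/kg

$26.0/kg


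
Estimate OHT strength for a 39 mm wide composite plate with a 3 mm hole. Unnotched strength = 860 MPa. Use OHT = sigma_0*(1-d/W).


OHT = sigma_0*(1-d/W) = 860*(1-3/39) = 793.8 MPa

793.8 MPa


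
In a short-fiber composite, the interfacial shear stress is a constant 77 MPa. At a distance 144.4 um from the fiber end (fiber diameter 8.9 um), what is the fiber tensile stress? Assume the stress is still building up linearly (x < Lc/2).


Force balance: sigma_f * (pi*d^2/4) = tau * (pi*d) * x  ->  sigma_f = 4 * tau * x / d
sigma_f = 4 * 77 * 144.4 / 8.9 = 4997.2 MPa

4997.2 MPa


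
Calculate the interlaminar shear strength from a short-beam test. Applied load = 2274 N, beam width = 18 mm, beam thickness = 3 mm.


ILSS = 3F/(4bh) = 3*2274/(4*18*3) = 31.58 MPa

31.58 MPa


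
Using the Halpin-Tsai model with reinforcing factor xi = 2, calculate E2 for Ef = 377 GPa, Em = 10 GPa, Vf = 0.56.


eta = (Ef/Em - 1)/(Ef/Em + xi) = (37.7 - 1)/(37.7 + 2) = 0.9244
E2 = Em*(1+xi*eta*Vf)/(1-eta*Vf) = 42.2 GPa

42.2 GPa


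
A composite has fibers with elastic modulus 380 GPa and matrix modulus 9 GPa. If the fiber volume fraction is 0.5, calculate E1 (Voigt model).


E1 = Ef*Vf + Em*(1-Vf) = 380*0.5 + 9*0.5 = 194.5 GPa

194.5 GPa


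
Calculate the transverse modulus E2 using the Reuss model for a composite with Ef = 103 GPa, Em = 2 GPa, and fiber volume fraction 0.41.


1/E2 = Vf/Ef + (1-Vf)/Em = 0.41/103 + 0.59/2
E2 = 3.34 GPa

3.34 GPa


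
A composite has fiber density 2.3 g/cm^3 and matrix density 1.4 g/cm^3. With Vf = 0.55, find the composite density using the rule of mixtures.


rho_c = rho_f*Vf + rho_m*(1-Vf) = 2.3*0.55 + 1.4*0.45 = 1.895 g/cm^3

1.895 g/cm^3


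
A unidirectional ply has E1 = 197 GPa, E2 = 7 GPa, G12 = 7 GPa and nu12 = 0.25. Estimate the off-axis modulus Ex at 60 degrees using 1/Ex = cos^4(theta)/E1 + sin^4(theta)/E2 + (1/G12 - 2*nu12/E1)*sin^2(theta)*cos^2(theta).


cos^4(60) = 0.0625, sin^4(60) = 0.5625, sin^2(60)*cos^2(60) = 0.1875
1/G12 - 2*nu12/E1 = 1/7 - 2*0.25/197 = 0.140319 GPa^-1
1/Ex = 0.0625/197 + 0.5625/7 + 0.140319*0.1875 = 0.1069842 GPa^-1
Ex = 9.35 GPa

9.35 GPa


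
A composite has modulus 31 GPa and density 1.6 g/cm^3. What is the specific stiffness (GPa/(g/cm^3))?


Specific stiffness = E/rho = 31/1.6 = 19.4 GPa/(g/cm^3)

19.4 GPa/(g/cm^3)


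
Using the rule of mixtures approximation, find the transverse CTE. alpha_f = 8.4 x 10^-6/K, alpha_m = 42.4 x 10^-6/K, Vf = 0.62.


alpha_2 = alpha_f*Vf + alpha_m*(1-Vf) = 8.4*0.62 + 42.4*0.38 = 21.3 x 10^-6/K

21.3 x 10^-6/K


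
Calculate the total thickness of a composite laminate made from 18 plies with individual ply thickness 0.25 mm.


h = n * t_ply = 18 * 0.25 = 4.5 mm

4.5 mm


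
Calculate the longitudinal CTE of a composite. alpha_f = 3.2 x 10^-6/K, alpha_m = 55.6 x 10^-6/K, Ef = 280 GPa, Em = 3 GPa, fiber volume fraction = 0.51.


E1 = Ef*Vf + Em*(1-Vf) = 144.27
alpha_1 = (alpha_f*Ef*Vf + alpha_m*Em*(1-Vf))/E1 = 3.73 x 10^-6/K

3.73 x 10^-6/K


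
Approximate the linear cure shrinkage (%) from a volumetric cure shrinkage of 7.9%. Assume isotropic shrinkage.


Linear shrinkage ≈ vol_shrink/3 = 7.9/3 = 2.633%

2.633%


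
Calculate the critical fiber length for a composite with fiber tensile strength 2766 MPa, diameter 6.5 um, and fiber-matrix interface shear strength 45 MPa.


Lc = sigma_f * d / (2 * tau_i) = 2766 * 6.5 / (2 * 45) = 199.8 um

199.8 um


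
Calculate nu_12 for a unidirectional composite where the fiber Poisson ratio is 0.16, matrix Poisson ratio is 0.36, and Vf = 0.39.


nu_12 = nu_f*Vf + nu_m*(1-Vf) = 0.16*0.39 + 0.36*0.61 = 0.282

0.282


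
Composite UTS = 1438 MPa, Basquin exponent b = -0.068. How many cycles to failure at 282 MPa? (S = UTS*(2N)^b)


N = 0.5 * (S/UTS)^(1/b) = 0.5 * (282/1438)^(1/-0.068) = 1.2692e+10 cycles

1.2692e+10 cycles


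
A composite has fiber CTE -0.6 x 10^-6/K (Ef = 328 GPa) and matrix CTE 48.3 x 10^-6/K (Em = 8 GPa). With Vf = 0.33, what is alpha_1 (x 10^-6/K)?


E1 = Ef*Vf + Em*(1-Vf) = 113.6
alpha_1 = (alpha_f*Ef*Vf + alpha_m*Em*(1-Vf))/E1 = 1.71 x 10^-6/K

1.71 x 10^-6/K


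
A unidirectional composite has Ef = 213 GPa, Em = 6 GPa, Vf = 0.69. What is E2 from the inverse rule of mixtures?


1/E2 = Vf/Ef + (1-Vf)/Em = 0.69/213 + 0.31/6
E2 = 18.21 GPa

18.21 GPa


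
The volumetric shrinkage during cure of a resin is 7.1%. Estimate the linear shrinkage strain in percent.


Linear shrinkage ≈ vol_shrink/3 = 7.1/3 = 2.367%

2.367%


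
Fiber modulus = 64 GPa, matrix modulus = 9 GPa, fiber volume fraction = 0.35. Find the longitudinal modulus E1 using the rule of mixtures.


E1 = Ef*Vf + Em*(1-Vf) = 64*0.35 + 9*0.65 = 28.25 GPa

28.25 GPa


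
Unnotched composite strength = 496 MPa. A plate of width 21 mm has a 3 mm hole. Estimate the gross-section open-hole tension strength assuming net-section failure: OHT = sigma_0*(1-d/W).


OHT = sigma_0*(1-d/W) = 496*(1-3/21) = 425.1 MPa

425.1 MPa


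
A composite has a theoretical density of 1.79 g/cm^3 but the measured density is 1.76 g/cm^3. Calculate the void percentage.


Void% = (rho_theo - rho_actual)/rho_theo * 100 = (1.79 - 1.76)/1.79 * 100 = 1.68%

1.68%


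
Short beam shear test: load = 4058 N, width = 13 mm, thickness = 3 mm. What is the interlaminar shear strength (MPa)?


ILSS = 3F/(4bh) = 3*4058/(4*13*3) = 78.04 MPa

78.04 MPa


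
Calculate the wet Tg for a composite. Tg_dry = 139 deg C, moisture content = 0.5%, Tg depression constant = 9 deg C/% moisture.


Tg_wet = Tg_dry - k*moisture = 139 - 9*0.5 = 134.5 deg C

134.5 deg C


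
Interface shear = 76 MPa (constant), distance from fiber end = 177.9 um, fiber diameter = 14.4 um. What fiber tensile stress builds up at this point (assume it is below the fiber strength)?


Force balance: sigma_f * (pi*d^2/4) = tau * (pi*d) * x  ->  sigma_f = 4 * tau * x / d
sigma_f = 4 * 76 * 177.9 / 14.4 = 3755.7 MPa

3755.7 MPa


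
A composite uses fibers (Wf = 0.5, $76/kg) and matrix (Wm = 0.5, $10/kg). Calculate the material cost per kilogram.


Cost = cost_f*Wf + cost_m*Wm = 76*0.5 + 10*0.5 = $43.0/kg

$43.0/kg


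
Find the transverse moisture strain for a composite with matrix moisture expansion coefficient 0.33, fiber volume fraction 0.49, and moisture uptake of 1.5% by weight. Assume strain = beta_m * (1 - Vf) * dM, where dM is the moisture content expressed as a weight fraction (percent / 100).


dM = 1.5/100 = 0.015
strain = beta_m * (1-Vf) * dM = 0.33 * 0.51 * 0.015 = 0.0025245

0.0025245


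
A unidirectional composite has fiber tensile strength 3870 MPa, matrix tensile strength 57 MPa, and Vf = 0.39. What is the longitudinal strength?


sigma_1 = sigma_f*Vf + sigma_m*(1-Vf) = 3870*0.39 + 57*0.61 = 1544.1 MPa

1544.1 MPa


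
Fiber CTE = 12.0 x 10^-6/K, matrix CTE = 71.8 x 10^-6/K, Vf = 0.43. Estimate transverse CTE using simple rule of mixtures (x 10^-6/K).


alpha_2 = alpha_f*Vf + alpha_m*(1-Vf) = 12.0*0.43 + 71.8*0.57 = 46.1 x 10^-6/K

46.1 x 10^-6/K


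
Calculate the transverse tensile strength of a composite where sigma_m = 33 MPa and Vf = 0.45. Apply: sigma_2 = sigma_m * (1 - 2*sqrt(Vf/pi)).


factor = 1 - 2*sqrt(0.45/pi) = 0.2431
sigma_2 = 33 * 0.2431 = 8.02 MPa

8.02 MPa


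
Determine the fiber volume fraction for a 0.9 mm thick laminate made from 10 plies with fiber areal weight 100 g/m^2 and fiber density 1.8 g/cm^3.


Vf = n * FAW / (rho_f * h * 1000) = 10 * 100 / (1.8 * 0.9 * 1000) = 0.6173

0.6173


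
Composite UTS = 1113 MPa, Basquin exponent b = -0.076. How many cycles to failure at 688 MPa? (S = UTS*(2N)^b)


N = 0.5 * (S/UTS)^(1/b) = 0.5 * (688/1113)^(1/-0.076) = 280.3772 cycles

280.3772 cycles


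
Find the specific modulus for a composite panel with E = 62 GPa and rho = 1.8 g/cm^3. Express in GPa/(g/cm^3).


Specific stiffness = E/rho = 62/1.8 = 34.4 GPa/(g/cm^3)

34.4 GPa/(g/cm^3)


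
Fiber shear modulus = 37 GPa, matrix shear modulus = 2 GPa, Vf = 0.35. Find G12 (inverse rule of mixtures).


1/G12 = Vf/Gf + (1-Vf)/Gm = 0.35/37 + 0.65/2
G12 = 2.99 GPa

2.99 GPa


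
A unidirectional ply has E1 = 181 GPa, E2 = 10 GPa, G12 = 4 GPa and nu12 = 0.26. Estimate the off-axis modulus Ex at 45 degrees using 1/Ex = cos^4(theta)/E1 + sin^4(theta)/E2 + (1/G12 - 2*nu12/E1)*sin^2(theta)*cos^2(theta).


cos^4(45) = 0.25, sin^4(45) = 0.25, sin^2(45)*cos^2(45) = 0.25
1/G12 - 2*nu12/E1 = 1/4 - 2*0.26/181 = 0.247127 GPa^-1
1/Ex = 0.25/181 + 0.25/10 + 0.247127*0.25 = 0.088163 GPa^-1
Ex = 11.34 GPa

11.34 GPa


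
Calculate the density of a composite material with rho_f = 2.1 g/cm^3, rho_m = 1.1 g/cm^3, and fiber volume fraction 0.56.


rho_c = rho_f*Vf + rho_m*(1-Vf) = 2.1*0.56 + 1.1*0.44 = 1.66 g/cm^3

1.66 g/cm^3


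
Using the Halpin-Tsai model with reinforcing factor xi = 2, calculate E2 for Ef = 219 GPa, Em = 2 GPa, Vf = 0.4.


eta = (Ef/Em - 1)/(Ef/Em + xi) = (109.5 - 1)/(109.5 + 2) = 0.9731
E2 = Em*(1+xi*eta*Vf)/(1-eta*Vf) = 5.82 GPa

5.82 GPa


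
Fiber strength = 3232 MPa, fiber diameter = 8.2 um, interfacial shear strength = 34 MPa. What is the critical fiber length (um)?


Lc = sigma_f * d / (2 * tau_i) = 3232 * 8.2 / (2 * 34) = 389.7 um

389.7 um


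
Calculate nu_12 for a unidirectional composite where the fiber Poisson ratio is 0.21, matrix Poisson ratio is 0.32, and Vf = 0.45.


nu_12 = nu_f*Vf + nu_m*(1-Vf) = 0.21*0.45 + 0.32*0.55 = 0.2705

0.2705


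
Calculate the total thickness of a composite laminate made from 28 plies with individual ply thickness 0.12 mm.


h = n * t_ply = 28 * 0.12 = 3.36 mm

3.36 mm


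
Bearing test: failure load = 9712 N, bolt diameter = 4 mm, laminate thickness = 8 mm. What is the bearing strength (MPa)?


sigma_br = F/(d*h) = 9712/(4*8) = 303.5 MPa

303.5 MPa


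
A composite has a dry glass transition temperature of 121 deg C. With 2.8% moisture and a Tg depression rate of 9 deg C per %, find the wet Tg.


Tg_wet = Tg_dry - k*moisture = 121 - 9*2.8 = 95.8 deg C

95.8 deg C


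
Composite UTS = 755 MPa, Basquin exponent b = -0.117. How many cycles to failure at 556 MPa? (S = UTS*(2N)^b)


N = 0.5 * (S/UTS)^(1/b) = 0.5 * (556/755)^(1/-0.117) = 6.8333 cycles

6.8333 cycles


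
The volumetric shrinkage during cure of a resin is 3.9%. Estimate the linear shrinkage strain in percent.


Linear shrinkage ≈ vol_shrink/3 = 3.9/3 = 1.3%

1.3%


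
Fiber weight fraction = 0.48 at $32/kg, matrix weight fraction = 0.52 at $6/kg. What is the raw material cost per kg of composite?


Cost = cost_f*Wf + cost_m*Wm = 32*0.48 + 6*0.52 = $18.48/kg

$18.48/kg


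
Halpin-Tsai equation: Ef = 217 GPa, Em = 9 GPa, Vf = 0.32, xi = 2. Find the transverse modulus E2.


eta = (Ef/Em - 1)/(Ef/Em + xi) = (24.1111 - 1)/(24.1111 + 2) = 0.8851
E2 = Em*(1+xi*eta*Vf)/(1-eta*Vf) = 19.67 GPa

19.67 GPa


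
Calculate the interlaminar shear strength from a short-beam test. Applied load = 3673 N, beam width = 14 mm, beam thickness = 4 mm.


ILSS = 3F/(4bh) = 3*3673/(4*14*4) = 49.19 MPa

49.19 MPa


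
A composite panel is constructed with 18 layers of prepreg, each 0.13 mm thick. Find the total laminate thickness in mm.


h = n * t_ply = 18 * 0.13 = 2.34 mm

2.34 mm


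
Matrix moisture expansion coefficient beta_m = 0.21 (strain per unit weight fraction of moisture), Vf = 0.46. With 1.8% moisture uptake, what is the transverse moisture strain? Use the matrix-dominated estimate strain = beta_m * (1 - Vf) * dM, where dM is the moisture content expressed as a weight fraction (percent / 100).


dM = 1.8/100 = 0.018
strain = beta_m * (1-Vf) * dM = 0.21 * 0.54 * 0.018 = 0.0020412

0.0020412


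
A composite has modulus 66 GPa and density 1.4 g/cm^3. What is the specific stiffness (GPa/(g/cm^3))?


Specific stiffness = E/rho = 66/1.4 = 47.1 GPa/(g/cm^3)

47.1 GPa/(g/cm^3)


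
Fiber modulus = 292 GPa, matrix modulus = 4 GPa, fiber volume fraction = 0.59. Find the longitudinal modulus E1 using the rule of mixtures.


E1 = Ef*Vf + Em*(1-Vf) = 292*0.59 + 4*0.41 = 173.92 GPa

173.92 GPa


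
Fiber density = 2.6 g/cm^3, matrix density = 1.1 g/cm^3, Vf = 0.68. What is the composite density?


rho_c = rho_f*Vf + rho_m*(1-Vf) = 2.6*0.68 + 1.1*0.32 = 2.12 g/cm^3

2.12 g/cm^3


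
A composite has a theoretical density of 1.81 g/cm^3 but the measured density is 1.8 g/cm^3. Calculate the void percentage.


Void% = (rho_theo - rho_actual)/rho_theo * 100 = (1.81 - 1.8)/1.81 * 100 = 0.55%

0.55%


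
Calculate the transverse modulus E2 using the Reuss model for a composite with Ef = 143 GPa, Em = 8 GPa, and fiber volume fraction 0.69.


1/E2 = Vf/Ef + (1-Vf)/Em = 0.69/143 + 0.31/8
E2 = 22.95 GPa

22.95 GPa


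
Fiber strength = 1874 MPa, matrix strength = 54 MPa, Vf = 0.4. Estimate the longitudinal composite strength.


sigma_1 = sigma_f*Vf + sigma_m*(1-Vf) = 1874*0.4 + 54*0.6 = 782.0 MPa

782.0 MPa


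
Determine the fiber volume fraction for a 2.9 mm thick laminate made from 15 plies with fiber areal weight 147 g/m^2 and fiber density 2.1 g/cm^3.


Vf = n * FAW / (rho_f * h * 1000) = 15 * 147 / (2.1 * 2.9 * 1000) = 0.3621

0.3621


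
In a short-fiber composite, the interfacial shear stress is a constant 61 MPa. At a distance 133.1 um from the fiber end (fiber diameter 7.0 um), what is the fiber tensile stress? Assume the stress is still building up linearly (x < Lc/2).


Force balance: sigma_f * (pi*d^2/4) = tau * (pi*d) * x  ->  sigma_f = 4 * tau * x / d
sigma_f = 4 * 61 * 133.1 / 7.0 = 4639.5 MPa

4639.5 MPa


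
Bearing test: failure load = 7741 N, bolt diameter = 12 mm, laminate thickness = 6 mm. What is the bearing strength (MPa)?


sigma_br = F/(d*h) = 7741/(12*6) = 107.5 MPa

107.5 MPa


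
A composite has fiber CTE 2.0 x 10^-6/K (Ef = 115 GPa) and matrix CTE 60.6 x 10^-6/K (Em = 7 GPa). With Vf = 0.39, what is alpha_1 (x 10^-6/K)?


E1 = Ef*Vf + Em*(1-Vf) = 49.12
alpha_1 = (alpha_f*Ef*Vf + alpha_m*Em*(1-Vf))/E1 = 7.09 x 10^-6/K

7.09 x 10^-6/K


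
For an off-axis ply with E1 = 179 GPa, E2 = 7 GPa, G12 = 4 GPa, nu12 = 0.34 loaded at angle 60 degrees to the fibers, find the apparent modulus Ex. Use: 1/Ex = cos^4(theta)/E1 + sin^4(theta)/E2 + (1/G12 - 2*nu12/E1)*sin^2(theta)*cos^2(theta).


cos^4(60) = 0.0625, sin^4(60) = 0.5625, sin^2(60)*cos^2(60) = 0.1875
1/G12 - 2*nu12/E1 = 1/4 - 2*0.34/179 = 0.246201 GPa^-1
1/Ex = 0.0625/179 + 0.5625/7 + 0.246201*0.1875 = 0.126869 GPa^-1
Ex = 7.88 GPa

7.88 GPa


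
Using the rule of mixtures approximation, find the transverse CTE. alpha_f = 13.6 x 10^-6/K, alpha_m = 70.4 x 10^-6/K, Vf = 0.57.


alpha_2 = alpha_f*Vf + alpha_m*(1-Vf) = 13.6*0.57 + 70.4*0.43 = 38.0 x 10^-6/K

38.0 x 10^-6/K


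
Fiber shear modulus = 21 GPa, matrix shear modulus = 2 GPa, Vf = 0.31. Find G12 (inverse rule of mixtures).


1/G12 = Vf/Gf + (1-Vf)/Gm = 0.31/21 + 0.69/2
G12 = 2.78 GPa

2.78 GPa


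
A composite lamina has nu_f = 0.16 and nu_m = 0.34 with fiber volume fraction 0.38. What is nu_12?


nu_12 = nu_f*Vf + nu_m*(1-Vf) = 0.16*0.38 + 0.34*0.62 = 0.2716

0.2716


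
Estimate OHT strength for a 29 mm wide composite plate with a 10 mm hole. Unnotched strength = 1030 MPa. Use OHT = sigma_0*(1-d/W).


OHT = sigma_0*(1-d/W) = 1030*(1-10/29) = 674.8 MPa

674.8 MPa


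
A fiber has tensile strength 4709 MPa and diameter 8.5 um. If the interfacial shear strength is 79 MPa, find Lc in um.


Lc = sigma_f * d / (2 * tau_i) = 4709 * 8.5 / (2 * 79) = 253.3 um

253.3 um


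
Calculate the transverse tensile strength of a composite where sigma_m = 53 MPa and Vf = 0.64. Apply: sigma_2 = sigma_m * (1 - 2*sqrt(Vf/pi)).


factor = 1 - 2*sqrt(0.64/pi) = 0.0973
sigma_2 = 53 * 0.0973 = 5.16 MPa

5.16 MPa


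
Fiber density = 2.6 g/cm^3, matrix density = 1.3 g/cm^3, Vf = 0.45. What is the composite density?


rho_c = rho_f*Vf + rho_m*(1-Vf) = 2.6*0.45 + 1.3*0.55 = 1.885 g/cm^3

1.885 g/cm^3


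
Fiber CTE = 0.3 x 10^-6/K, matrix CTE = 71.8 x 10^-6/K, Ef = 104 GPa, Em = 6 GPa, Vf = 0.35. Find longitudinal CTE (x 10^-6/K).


E1 = Ef*Vf + Em*(1-Vf) = 40.3
alpha_1 = (alpha_f*Ef*Vf + alpha_m*Em*(1-Vf))/E1 = 7.22 x 10^-6/K

7.22 x 10^-6/K


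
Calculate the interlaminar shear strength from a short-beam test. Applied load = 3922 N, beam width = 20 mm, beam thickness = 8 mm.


ILSS = 3F/(4bh) = 3*3922/(4*20*8) = 18.38 MPa

18.38 MPa


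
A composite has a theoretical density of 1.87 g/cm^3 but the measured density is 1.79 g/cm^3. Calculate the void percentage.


Void% = (rho_theo - rho_actual)/rho_theo * 100 = (1.87 - 1.79)/1.87 * 100 = 4.28%

4.28%


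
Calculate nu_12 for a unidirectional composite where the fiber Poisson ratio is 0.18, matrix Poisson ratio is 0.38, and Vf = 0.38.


nu_12 = nu_f*Vf + nu_m*(1-Vf) = 0.18*0.38 + 0.38*0.62 = 0.304

0.304


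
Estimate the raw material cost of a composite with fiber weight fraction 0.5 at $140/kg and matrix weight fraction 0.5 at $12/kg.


Cost = cost_f*Wf + cost_m*Wm = 140*0.5 + 12*0.5 = $76.0/kg

$76.0/kg


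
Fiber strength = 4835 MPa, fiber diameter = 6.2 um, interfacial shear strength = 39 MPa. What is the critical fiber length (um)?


Lc = sigma_f * d / (2 * tau_i) = 4835 * 6.2 / (2 * 39) = 384.3 um

384.3 um


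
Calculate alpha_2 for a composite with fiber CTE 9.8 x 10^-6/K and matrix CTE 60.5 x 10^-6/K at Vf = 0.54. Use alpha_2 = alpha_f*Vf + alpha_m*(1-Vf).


alpha_2 = alpha_f*Vf + alpha_m*(1-Vf) = 9.8*0.54 + 60.5*0.46 = 33.1 x 10^-6/K

33.1 x 10^-6/K


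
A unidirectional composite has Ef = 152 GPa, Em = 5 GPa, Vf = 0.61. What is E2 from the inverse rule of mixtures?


1/E2 = Vf/Ef + (1-Vf)/Em = 0.61/152 + 0.39/5
E2 = 12.19 GPa

12.19 GPa


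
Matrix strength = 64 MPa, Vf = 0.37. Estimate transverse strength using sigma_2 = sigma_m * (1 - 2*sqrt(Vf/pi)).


factor = 1 - 2*sqrt(0.37/pi) = 0.3136
sigma_2 = 64 * 0.3136 = 20.07 MPa

20.07 MPa


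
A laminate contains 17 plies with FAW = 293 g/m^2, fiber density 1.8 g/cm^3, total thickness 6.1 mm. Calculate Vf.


Vf = n * FAW / (rho_f * h * 1000) = 17 * 293 / (1.8 * 6.1 * 1000) = 0.4536

0.4536


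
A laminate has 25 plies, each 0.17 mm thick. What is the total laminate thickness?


h = n * t_ply = 25 * 0.17 = 4.25 mm

4.25 mm


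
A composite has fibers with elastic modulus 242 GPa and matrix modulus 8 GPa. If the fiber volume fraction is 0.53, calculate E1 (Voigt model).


E1 = Ef*Vf + Em*(1-Vf) = 242*0.53 + 8*0.47 = 132.02 GPa

132.02 GPa


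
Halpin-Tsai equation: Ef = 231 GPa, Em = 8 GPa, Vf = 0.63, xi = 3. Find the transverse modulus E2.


eta = (Ef/Em - 1)/(Ef/Em + xi) = (28.875 - 1)/(28.875 + 3) = 0.8745
E2 = Em*(1+xi*eta*Vf)/(1-eta*Vf) = 47.26 GPa

47.26 GPa


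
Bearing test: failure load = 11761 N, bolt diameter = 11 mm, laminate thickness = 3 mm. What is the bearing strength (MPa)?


sigma_br = F/(d*h) = 11761/(11*3) = 356.4 MPa

356.4 MPa


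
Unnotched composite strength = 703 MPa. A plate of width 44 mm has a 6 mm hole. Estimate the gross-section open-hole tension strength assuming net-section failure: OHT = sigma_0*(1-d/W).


OHT = sigma_0*(1-d/W) = 703*(1-6/44) = 607.1 MPa

607.1 MPa


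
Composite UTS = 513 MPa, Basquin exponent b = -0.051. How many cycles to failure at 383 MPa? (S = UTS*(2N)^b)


N = 0.5 * (S/UTS)^(1/b) = 0.5 * (383/513)^(1/-0.051) = 154.0174 cycles

154.0174 cycles


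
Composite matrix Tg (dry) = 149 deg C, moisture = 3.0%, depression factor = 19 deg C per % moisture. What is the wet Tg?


Tg_wet = Tg_dry - k*moisture = 149 - 19*3.0 = 92.0 deg C

92.0 deg C


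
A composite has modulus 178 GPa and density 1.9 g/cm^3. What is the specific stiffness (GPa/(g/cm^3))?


Specific stiffness = E/rho = 178/1.9 = 93.7 GPa/(g/cm^3)

93.7 GPa/(g/cm^3)


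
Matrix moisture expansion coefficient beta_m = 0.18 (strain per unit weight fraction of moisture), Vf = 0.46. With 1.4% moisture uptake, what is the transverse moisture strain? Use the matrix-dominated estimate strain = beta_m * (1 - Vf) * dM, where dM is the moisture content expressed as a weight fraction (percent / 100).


dM = 1.4/100 = 0.014
strain = beta_m * (1-Vf) * dM = 0.18 * 0.54 * 0.014 = 0.0013608

0.0013608


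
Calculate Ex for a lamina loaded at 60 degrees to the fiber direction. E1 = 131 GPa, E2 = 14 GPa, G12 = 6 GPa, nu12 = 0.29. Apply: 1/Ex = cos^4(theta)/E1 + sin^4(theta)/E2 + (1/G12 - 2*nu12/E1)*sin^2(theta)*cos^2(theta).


cos^4(60) = 0.0625, sin^4(60) = 0.5625, sin^2(60)*cos^2(60) = 0.1875
1/G12 - 2*nu12/E1 = 1/6 - 2*0.29/131 = 0.162239 GPa^-1
1/Ex = 0.0625/131 + 0.5625/14 + 0.162239*0.1875 = 0.0710755 GPa^-1
Ex = 14.07 GPa

14.07 GPa


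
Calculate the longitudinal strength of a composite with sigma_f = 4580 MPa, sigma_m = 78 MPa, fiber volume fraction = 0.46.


sigma_1 = sigma_f*Vf + sigma_m*(1-Vf) = 4580*0.46 + 78*0.54 = 2148.9 MPa

2148.9 MPa


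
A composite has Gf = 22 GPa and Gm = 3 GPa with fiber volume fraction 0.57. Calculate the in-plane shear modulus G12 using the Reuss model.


1/G12 = Vf/Gf + (1-Vf)/Gm = 0.57/22 + 0.43/3
G12 = 5.91 GPa

5.91 GPa


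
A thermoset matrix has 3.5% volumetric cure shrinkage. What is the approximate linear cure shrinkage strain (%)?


Linear shrinkage ≈ vol_shrink/3 = 3.5/3 = 1.167%

1.167%


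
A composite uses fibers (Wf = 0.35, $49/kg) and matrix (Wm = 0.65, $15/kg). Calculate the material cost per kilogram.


Cost = cost_f*Wf + cost_m*Wm = 49*0.35 + 15*0.65 = $26.9/kg

$26.9/kg


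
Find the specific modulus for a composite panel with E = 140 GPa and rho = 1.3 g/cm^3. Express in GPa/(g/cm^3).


Specific stiffness = E/rho = 140/1.3 = 107.7 GPa/(g/cm^3)

107.7 GPa/(g/cm^3)


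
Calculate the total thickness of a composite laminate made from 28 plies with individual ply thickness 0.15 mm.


h = n * t_ply = 28 * 0.15 = 4.2 mm

4.2 mm


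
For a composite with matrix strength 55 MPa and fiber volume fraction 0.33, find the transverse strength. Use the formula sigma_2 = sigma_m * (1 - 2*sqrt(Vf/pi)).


factor = 1 - 2*sqrt(0.33/pi) = 0.3518
sigma_2 = 55 * 0.3518 = 19.35 MPa

19.35 MPa


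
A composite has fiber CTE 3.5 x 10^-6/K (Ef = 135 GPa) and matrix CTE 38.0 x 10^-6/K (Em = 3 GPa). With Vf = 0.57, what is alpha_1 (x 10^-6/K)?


E1 = Ef*Vf + Em*(1-Vf) = 78.24
alpha_1 = (alpha_f*Ef*Vf + alpha_m*Em*(1-Vf))/E1 = 4.07 x 10^-6/K

4.07 x 10^-6/K


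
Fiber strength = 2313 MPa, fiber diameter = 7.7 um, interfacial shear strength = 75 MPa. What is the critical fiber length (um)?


Lc = sigma_f * d / (2 * tau_i) = 2313 * 7.7 / (2 * 75) = 118.7 um

118.7 um


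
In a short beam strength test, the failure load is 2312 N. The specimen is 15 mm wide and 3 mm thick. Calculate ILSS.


ILSS = 3F/(4bh) = 3*2312/(4*15*3) = 38.53 MPa

38.53 MPa


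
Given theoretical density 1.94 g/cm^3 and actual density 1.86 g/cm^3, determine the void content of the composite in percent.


Void% = (rho_theo - rho_actual)/rho_theo * 100 = (1.94 - 1.86)/1.94 * 100 = 4.12%

4.12%


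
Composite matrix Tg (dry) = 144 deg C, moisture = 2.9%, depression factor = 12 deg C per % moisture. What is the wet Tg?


Tg_wet = Tg_dry - k*moisture = 144 - 12*2.9 = 109.2 deg C

109.2 deg C


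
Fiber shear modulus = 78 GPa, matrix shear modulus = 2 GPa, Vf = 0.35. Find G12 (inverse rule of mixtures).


1/G12 = Vf/Gf + (1-Vf)/Gm = 0.35/78 + 0.65/2
G12 = 3.04 GPa

3.04 GPa


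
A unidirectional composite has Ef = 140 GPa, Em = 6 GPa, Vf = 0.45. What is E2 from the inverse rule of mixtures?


1/E2 = Vf/Ef + (1-Vf)/Em = 0.45/140 + 0.55/6
E2 = 10.54 GPa

10.54 GPa


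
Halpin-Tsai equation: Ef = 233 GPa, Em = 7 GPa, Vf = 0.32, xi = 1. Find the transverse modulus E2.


eta = (Ef/Em - 1)/(Ef/Em + xi) = (33.2857 - 1)/(33.2857 + 1) = 0.9417
E2 = Em*(1+xi*eta*Vf)/(1-eta*Vf) = 13.04 GPa

13.04 GPa


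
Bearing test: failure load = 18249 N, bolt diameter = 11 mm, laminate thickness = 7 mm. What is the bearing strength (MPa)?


sigma_br = F/(d*h) = 18249/(11*7) = 237.0 MPa

237.0 MPa


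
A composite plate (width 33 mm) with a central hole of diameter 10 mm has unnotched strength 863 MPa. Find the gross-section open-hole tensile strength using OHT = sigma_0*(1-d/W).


OHT = sigma_0*(1-d/W) = 863*(1-10/33) = 601.5 MPa

601.5 MPa


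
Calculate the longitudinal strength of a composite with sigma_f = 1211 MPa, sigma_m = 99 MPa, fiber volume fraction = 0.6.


sigma_1 = sigma_f*Vf + sigma_m*(1-Vf) = 1211*0.6 + 99*0.4 = 766.2 MPa

766.2 MPa


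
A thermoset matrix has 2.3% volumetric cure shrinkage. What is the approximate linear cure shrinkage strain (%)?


Linear shrinkage ≈ vol_shrink/3 = 2.3/3 = 0.767%

0.767%


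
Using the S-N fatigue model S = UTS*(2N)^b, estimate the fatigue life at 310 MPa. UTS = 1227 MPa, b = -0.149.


N = 0.5 * (S/UTS)^(1/b) = 0.5 * (310/1227)^(1/-0.149) = 5115.9012 cycles

5115.9012 cycles


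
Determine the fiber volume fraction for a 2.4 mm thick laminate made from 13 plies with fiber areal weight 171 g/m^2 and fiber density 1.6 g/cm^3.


Vf = n * FAW / (rho_f * h * 1000) = 13 * 171 / (1.6 * 2.4 * 1000) = 0.5789

0.5789


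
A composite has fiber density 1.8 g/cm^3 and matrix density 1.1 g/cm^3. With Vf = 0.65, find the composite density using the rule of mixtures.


rho_c = rho_f*Vf + rho_m*(1-Vf) = 1.8*0.65 + 1.1*0.35 = 1.555 g/cm^3

1.555 g/cm^3


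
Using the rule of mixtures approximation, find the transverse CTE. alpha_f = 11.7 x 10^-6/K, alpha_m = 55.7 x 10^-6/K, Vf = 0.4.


alpha_2 = alpha_f*Vf + alpha_m*(1-Vf) = 11.7*0.4 + 55.7*0.6 = 38.1 x 10^-6/K

38.1 x 10^-6/K


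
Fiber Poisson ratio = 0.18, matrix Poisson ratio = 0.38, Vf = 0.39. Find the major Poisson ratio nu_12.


nu_12 = nu_f*Vf + nu_m*(1-Vf) = 0.18*0.39 + 0.38*0.61 = 0.302

0.302


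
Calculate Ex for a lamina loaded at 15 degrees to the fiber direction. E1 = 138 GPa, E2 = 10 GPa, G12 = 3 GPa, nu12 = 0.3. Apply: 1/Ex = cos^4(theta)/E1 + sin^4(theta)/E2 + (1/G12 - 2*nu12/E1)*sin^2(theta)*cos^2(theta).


cos^4(15) = 0.870513, sin^4(15) = 0.004487, sin^2(15)*cos^2(15) = 0.0625
1/G12 - 2*nu12/E1 = 1/3 - 2*0.3/138 = 0.328986 GPa^-1
1/Ex = 0.870513/138 + 0.004487/10 + 0.328986*0.0625 = 0.0273184 GPa^-1
Ex = 36.61 GPa

36.61 GPa


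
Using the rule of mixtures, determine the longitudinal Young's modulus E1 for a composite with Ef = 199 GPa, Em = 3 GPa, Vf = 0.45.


E1 = Ef*Vf + Em*(1-Vf) = 199*0.45 + 3*0.55 = 91.2 GPa

91.2 GPa


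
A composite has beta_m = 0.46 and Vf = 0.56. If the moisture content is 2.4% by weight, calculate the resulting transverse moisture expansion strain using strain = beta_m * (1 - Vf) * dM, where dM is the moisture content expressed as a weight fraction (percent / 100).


dM = 2.4/100 = 0.024
strain = beta_m * (1-Vf) * dM = 0.46 * 0.44 * 0.024 = 0.0048576

0.0048576


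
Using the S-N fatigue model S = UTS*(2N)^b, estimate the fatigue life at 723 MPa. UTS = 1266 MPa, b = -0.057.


N = 0.5 * (S/UTS)^(1/b) = 0.5 * (723/1266)^(1/-0.057) = 9274.9270 cycles

9274.9270 cycles


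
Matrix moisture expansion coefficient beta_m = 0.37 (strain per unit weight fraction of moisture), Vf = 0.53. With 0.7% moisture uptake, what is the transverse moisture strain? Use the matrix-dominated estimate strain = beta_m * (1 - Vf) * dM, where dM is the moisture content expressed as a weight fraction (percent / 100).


dM = 0.7/100 = 0.007
strain = beta_m * (1-Vf) * dM = 0.37 * 0.47 * 0.007 = 0.0012173

0.0012173


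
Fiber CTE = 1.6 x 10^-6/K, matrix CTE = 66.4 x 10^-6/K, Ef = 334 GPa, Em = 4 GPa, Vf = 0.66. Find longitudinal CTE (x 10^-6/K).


E1 = Ef*Vf + Em*(1-Vf) = 221.8
alpha_1 = (alpha_f*Ef*Vf + alpha_m*Em*(1-Vf))/E1 = 2.0 x 10^-6/K

2.0 x 10^-6/K
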